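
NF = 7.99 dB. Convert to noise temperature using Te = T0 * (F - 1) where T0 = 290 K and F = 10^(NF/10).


NF_lin = 10^(7.99/10) = 6.295062
Te = 290 * (6.295062 - 1) = 1535.6 K

1535.6 K


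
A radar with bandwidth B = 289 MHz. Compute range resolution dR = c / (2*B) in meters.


dR = 3e8 / (2 * 289000000.0) = 0.52 m

0.52 m


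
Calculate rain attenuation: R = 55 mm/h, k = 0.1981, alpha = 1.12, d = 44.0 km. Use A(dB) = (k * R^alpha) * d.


gamma = 0.1981 * 55^1.12 = 17.62344 dB/km
A = 17.62344 * 44.0 = 775.43 dB

775.43 dB


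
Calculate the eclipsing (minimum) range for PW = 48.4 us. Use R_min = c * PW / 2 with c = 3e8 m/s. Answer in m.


R_min = 3e8 * 48.4e-6 / 2 = 7260.0 m

7260.0 m


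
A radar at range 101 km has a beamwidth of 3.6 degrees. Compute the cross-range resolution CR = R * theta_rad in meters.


BW_rad = 0.062831853
CR = 101000 * 0.062831853 = 6346.0 m

6346.0 m


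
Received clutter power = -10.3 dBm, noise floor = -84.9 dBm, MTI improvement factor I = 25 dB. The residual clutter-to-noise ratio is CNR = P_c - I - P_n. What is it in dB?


CNR = -10.3 - 25 - (-84.9) = 49.6 dB

49.6 dB


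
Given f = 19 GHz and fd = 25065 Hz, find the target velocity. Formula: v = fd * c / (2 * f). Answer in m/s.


v = 25065 * 3e8 / (2 * 19000000000.0) = 197.9 m/s

197.9 m/s


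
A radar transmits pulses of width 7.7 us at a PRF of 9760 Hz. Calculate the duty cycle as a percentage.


DC = 7.7e-6 * 9760 * 100 = 7.52%

7.52%


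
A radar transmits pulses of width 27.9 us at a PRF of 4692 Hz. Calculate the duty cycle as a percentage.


DC = 27.9e-6 * 4692 * 100 = 13.09%

13.09%


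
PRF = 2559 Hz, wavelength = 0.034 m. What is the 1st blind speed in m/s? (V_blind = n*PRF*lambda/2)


V_blind = 1 * 2559 * 0.034 / 2 = 43.5 m/s

43.5 m/s


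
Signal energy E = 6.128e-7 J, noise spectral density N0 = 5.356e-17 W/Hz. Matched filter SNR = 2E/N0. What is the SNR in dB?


SNR_lin = 2 * 6.128e-7 / 5.356e-17 = 2.288e10
SNR_dB = 10*log10(2.288e10) = 103.6 dB

103.6 dB


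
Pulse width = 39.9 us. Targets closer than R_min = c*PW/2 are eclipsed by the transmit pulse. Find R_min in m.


R_min = 3e8 * 39.9e-6 / 2 = 5985.0 m

5985.0 m


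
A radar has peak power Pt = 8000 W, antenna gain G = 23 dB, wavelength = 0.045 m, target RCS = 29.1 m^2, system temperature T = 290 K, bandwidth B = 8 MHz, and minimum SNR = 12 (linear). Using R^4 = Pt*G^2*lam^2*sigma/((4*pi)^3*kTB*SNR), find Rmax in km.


G_lin = 10^(23/10) = 199.526231
R^4 = 8000 * 199.526231^2 * 0.045^2 * 29.1 / ((4*pi)^3 * 1.38e-23 * 290 * 8000000.0 * 12)
R^4 = 2.46167e16 m^4
R_max = (2.46167e16)^(1/4) = 12525.9 m = 12.5 km

12.5 km


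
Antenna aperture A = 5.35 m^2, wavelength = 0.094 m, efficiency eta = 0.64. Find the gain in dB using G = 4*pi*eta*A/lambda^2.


G_linear = 4*pi*0.64*5.35/0.094^2 = 4869.54
G_dB = 10*log10(4869.54) = 36.9 dB

36.9 dB


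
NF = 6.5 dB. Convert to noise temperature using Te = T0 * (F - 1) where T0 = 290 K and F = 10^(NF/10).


NF_lin = 10^(6.5/10) = 4.466836
Te = 290 * (4.466836 - 1) = 1005.4 K

1005.4 K


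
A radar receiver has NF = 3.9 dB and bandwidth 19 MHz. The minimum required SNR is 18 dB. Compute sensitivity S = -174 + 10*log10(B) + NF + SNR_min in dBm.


10*log10(19000000.0) = 72.79
S = -174 + 72.79 + 3.9 + 18 = -79.3 dBm

-79.3 dBm


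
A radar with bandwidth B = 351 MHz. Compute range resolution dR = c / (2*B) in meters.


dR = 3e8 / (2 * 351000000.0) = 0.43 m

0.43 m


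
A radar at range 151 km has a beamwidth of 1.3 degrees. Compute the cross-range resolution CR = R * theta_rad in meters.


BW_rad = 0.02268928
CR = 151000 * 0.02268928 = 3426.1 m

3426.1 m


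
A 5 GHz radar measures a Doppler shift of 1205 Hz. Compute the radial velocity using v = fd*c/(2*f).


v = 1205 * 3e8 / (2 * 5000000000.0) = 36.2 m/s

36.2 m/s


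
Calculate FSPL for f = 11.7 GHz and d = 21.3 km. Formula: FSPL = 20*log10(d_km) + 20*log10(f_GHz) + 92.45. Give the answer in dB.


20*log10(21.3) = 26.57
20*log10(11.7) = 21.36
FSPL = 140.4 dB

140.4 dB


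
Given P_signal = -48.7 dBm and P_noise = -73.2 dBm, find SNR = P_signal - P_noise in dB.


SNR = -48.7 - (-73.2) = 24.5 dB

24.5 dB


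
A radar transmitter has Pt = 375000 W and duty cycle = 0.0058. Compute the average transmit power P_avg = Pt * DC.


P_avg = 375000 * 0.0058 = 2175.0 W

2175.0 W


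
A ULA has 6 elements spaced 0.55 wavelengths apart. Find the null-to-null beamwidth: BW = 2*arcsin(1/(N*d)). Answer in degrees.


1/(N*d) = 1/(6*0.55) = 0.30303
BW = 2*arcsin(0.30303) = 35.3 degrees

35.3 degrees


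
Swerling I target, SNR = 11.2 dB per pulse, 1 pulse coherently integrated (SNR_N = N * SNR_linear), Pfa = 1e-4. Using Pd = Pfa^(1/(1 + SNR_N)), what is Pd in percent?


SNR_lin = 10^(11.2/10) = 13.18257
SNR_N = 1 * 13.18257 = 13.18257
1/(1 + SNR_N) = 1/14.18257 = 0.0705091
Pd = (1e-4)^0.0705091 = 0.52235
Pd = 52.2%

52.2%


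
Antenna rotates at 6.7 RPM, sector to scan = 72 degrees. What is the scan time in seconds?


t = 72 / (6.7 * 360) * 60 = 1.79 s

1.79 s


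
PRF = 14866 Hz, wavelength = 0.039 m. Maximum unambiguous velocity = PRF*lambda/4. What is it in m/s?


V_ua = 14866 * 0.039 / 4 = 144.9 m/s

144.9 m/s


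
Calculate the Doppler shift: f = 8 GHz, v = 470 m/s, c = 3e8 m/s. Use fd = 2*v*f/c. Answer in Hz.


fd = 2 * 470 * 8000000000.0 / 3e8 = 25066.7 Hz

25066.7 Hz


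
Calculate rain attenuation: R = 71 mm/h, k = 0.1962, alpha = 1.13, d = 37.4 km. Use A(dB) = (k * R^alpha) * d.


gamma = 0.1962 * 71^1.13 = 24.24493 dB/km
A = 24.24493 * 37.4 = 906.76 dB

906.76 dB


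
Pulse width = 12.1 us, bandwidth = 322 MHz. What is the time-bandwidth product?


TBP = 12.1 * 322 = 3896.2

3896.2


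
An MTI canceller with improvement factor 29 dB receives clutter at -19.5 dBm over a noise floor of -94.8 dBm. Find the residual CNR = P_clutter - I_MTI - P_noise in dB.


CNR = -19.5 - 29 - (-94.8) = 46.3 dB

46.3 dB


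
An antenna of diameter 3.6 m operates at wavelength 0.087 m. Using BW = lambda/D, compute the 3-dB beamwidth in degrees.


BW_rad = 0.087 / 3.6 = 0.024167
BW_deg = 1.38 degrees

1.38 degrees


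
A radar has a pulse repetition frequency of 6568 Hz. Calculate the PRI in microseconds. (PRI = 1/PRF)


PRI = 1/6568 = 0.0001522533 s = 152.3 us

152.3 us


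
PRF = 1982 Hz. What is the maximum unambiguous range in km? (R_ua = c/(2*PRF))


R_ua = 3e8 / (2 * 1982) = 75681.1 m = 75.7 km

75.7 km


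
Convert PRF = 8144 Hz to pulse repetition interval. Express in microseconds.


PRI = 1/8144 = 0.0001227898 s = 122.8 us

122.8 us


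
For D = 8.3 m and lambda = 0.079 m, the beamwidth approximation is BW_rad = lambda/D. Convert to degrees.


BW_rad = 0.079 / 8.3 = 0.009518
BW_deg = 0.55 degrees

0.55 degrees


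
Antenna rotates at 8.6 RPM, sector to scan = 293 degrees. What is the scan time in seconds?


t = 293 / (8.6 * 360) * 60 = 5.68 s

5.68 s


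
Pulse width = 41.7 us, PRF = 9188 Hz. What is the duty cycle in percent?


DC = 41.7e-6 * 9188 * 100 = 38.31%

38.31%


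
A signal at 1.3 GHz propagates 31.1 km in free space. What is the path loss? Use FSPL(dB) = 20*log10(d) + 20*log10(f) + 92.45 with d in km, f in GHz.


20*log10(31.1) = 29.86
20*log10(1.3) = 2.28
FSPL = 124.6 dB

124.6 dB


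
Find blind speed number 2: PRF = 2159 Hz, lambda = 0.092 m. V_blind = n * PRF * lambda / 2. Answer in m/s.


V_blind = 2 * 2159 * 0.092 / 2 = 198.6 m/s

198.6 m/s


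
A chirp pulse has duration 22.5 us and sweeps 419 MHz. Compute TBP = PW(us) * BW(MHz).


TBP = 22.5 * 419 = 9427.5

9427.5


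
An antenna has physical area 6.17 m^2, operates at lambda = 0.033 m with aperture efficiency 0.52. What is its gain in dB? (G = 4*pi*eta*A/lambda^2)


G_linear = 4*pi*0.52*6.17/0.033^2 = 37022.9
G_dB = 10*log10(37022.9) = 45.7 dB

45.7 dB


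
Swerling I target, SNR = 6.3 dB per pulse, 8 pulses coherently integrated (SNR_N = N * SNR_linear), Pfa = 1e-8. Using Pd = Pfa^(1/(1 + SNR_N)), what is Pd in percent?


SNR_lin = 10^(6.3/10) = 4.2658
SNR_N = 8 * 4.2658 = 34.1264
1/(1 + SNR_N) = 1/35.1264 = 0.0284686
Pd = (1e-8)^0.0284686 = 0.5919
Pd = 59.2%

59.2%


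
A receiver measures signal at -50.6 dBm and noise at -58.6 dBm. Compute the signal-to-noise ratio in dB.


SNR = -50.6 - (-58.6) = 8.0 dB

8.0 dB


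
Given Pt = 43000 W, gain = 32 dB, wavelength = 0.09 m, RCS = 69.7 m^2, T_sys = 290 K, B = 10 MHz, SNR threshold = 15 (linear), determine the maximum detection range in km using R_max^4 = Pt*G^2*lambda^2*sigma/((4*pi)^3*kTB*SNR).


G_lin = 10^(32/10) = 1584.893192
R^4 = 43000 * 1584.893192^2 * 0.09^2 * 69.7 / ((4*pi)^3 * 1.38e-23 * 290 * 10000000.0 * 15)
R^4 = 5.11904e19 m^4
R_max = (5.11904e19)^(1/4) = 84585.7 m = 84.6 km

84.6 km


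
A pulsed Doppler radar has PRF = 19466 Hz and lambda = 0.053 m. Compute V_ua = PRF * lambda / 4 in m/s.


V_ua = 19466 * 0.053 / 4 = 257.9 m/s

257.9 m/s


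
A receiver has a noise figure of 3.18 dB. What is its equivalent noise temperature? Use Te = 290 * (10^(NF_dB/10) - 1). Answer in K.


NF_lin = 10^(3.18/10) = 2.079697
Te = 290 * (2.079697 - 1) = 313.1 K

313.1 K


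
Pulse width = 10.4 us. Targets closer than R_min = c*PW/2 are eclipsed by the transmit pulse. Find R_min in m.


R_min = 3e8 * 10.4e-6 / 2 = 1560.0 m

1560.0 m


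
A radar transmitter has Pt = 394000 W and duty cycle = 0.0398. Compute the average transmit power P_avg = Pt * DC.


P_avg = 394000 * 0.0398 = 15681.2 W

15681.2 W


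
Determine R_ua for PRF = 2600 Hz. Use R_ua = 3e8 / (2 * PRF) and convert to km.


R_ua = 3e8 / (2 * 2600) = 57692.3 m = 57.7 km

57.7 km


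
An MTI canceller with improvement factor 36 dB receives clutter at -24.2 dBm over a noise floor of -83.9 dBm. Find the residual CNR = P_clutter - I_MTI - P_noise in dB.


CNR = -24.2 - 36 - (-83.9) = 23.7 dB

23.7 dB


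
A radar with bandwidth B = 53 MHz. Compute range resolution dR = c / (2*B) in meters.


dR = 3e8 / (2 * 53000000.0) = 2.83 m

2.83 m


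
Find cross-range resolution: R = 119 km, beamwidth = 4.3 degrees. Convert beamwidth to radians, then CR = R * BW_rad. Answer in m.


BW_rad = 0.075049158
CR = 119000 * 0.075049158 = 8930.8 m

8930.8 m


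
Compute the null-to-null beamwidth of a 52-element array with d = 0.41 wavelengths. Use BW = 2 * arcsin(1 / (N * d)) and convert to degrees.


1/(N*d) = 1/(52*0.41) = 0.046904
BW = 2*arcsin(0.046904) = 5.4 degrees

5.4 degrees


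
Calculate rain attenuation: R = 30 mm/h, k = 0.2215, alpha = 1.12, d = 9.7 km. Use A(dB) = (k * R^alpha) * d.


gamma = 0.2215 * 30^1.12 = 9.994235 dB/km
A = 9.994235 * 9.7 = 96.94 dB

96.94 dB


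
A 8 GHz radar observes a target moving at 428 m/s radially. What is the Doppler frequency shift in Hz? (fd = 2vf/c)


fd = 2 * 428 * 8000000000.0 / 3e8 = 22826.7 Hz

22826.7 Hz


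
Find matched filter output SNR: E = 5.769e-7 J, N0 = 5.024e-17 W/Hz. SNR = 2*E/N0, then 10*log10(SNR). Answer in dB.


SNR_lin = 2 * 5.769e-7 / 5.024e-17 = 2.297e10
SNR_dB = 10*log10(2.297e10) = 103.6 dB

103.6 dB


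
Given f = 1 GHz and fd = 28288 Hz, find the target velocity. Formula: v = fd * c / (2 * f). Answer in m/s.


v = 28288 * 3e8 / (2 * 1000000000.0) = 4243.2 m/s

4243.2 m/s


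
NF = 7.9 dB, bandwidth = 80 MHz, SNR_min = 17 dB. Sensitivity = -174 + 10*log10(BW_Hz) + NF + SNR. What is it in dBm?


10*log10(80000000.0) = 79.03
S = -174 + 79.03 + 7.9 + 17 = -70.1 dBm

-70.1 dBm


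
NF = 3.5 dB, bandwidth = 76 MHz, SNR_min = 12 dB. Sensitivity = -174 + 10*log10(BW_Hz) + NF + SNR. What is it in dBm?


10*log10(76000000.0) = 78.81
S = -174 + 78.81 + 3.5 + 12 = -79.7 dBm

-79.7 dBm


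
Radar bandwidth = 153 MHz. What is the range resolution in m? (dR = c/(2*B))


dR = 3e8 / (2 * 153000000.0) = 0.98 m

0.98 m


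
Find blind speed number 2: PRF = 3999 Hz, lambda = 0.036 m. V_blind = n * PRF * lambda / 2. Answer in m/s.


V_blind = 2 * 3999 * 0.036 / 2 = 144.0 m/s

144.0 m/s


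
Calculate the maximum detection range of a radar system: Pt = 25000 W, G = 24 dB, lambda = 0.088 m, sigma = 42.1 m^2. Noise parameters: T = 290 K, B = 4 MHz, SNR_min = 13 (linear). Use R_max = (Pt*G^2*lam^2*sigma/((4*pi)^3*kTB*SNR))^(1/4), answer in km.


G_lin = 10^(24/10) = 251.188643
R^4 = 25000 * 251.188643^2 * 0.088^2 * 42.1 / ((4*pi)^3 * 1.38e-23 * 290 * 4000000.0 * 13)
R^4 = 1.24531e18 m^4
R_max = (1.24531e18)^(1/4) = 33405.6 m = 33.4 km

33.4 km


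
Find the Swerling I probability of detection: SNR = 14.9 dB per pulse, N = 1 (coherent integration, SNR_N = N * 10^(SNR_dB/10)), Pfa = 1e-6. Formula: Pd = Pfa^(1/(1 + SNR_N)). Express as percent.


SNR_lin = 10^(14.9/10) = 30.90295
SNR_N = 1 * 30.90295 = 30.90295
1/(1 + SNR_N) = 1/31.90295 = 0.0313451
Pd = (1e-6)^0.0313451 = 0.64853
Pd = 64.9%

64.9%


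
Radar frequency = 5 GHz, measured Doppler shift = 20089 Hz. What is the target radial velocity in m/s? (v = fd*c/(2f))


v = 20089 * 3e8 / (2 * 5000000000.0) = 602.7 m/s

602.7 m/s


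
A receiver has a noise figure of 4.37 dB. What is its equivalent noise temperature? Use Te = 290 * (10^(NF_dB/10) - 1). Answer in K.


NF_lin = 10^(4.37/10) = 2.735269
Te = 290 * (2.735269 - 1) = 503.2 K

503.2 K


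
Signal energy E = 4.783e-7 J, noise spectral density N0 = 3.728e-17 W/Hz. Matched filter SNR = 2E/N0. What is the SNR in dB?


SNR_lin = 2 * 4.783e-7 / 3.728e-17 = 2.566e10
SNR_dB = 10*log10(2.566e10) = 104.1 dB

104.1 dB


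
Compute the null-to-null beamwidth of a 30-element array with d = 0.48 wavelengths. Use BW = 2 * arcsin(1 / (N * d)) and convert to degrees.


1/(N*d) = 1/(30*0.48) = 0.069444
BW = 2*arcsin(0.069444) = 8.0 degrees

8.0 degrees


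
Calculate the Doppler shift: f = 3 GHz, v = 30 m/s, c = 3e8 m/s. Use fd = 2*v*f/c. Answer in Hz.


fd = 2 * 30 * 3000000000.0 / 3e8 = 600.0 Hz

600.0 Hz


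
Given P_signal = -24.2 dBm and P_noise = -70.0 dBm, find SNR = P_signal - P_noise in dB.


SNR = -24.2 - (-70.0) = 45.8 dB

45.8 dB


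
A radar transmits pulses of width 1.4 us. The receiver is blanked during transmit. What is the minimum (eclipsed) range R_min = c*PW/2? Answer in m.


R_min = 3e8 * 1.4e-6 / 2 = 210.0 m

210.0 m


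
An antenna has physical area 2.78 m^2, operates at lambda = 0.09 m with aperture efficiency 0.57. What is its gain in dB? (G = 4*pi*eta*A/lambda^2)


G_linear = 4*pi*0.57*2.78/0.09^2 = 2458.35
G_dB = 10*log10(2458.35) = 33.9 dB

33.9 dB


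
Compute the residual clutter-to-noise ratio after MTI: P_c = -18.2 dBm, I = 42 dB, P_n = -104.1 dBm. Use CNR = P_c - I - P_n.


CNR = -18.2 - 42 - (-104.1) = 43.9 dB

43.9 dB


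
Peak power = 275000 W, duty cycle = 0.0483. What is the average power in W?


P_avg = 275000 * 0.0483 = 13282.5 W

13282.5 W


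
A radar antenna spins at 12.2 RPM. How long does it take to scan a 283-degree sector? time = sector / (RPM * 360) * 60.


t = 283 / (12.2 * 360) * 60 = 3.87 s

3.87 s


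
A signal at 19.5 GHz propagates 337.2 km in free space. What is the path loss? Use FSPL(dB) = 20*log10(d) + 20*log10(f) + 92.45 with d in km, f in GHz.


20*log10(337.2) = 50.56
20*log10(19.5) = 25.8
FSPL = 168.8 dB

168.8 dB


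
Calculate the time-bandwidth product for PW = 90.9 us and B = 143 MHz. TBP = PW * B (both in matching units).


TBP = 90.9 * 143 = 12998.7

12998.7


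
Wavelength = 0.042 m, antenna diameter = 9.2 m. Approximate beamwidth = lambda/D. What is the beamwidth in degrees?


BW_rad = 0.042 / 9.2 = 0.004565
BW_deg = 0.26 degrees

0.26 degrees


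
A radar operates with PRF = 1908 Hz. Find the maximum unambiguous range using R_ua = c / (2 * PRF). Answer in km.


R_ua = 3e8 / (2 * 1908) = 78616.4 m = 78.6 km

78.6 km


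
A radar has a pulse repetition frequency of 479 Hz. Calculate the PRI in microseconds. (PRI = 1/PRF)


PRI = 1/479 = 0.0020876827 s = 2087.7 us

2087.7 us


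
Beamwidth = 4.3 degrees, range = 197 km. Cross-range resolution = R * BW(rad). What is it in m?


BW_rad = 0.075049158
CR = 197000 * 0.075049158 = 14784.7 m

14784.7 m


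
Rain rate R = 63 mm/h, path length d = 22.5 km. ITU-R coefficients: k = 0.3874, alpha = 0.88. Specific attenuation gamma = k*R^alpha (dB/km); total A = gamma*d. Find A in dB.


gamma = 0.3874 * 63^0.88 = 14.844969 dB/km
A = 14.844969 * 22.5 = 334.01 dB

334.01 dB


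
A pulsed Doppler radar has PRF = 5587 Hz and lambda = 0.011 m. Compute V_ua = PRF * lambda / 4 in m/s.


V_ua = 5587 * 0.011 / 4 = 15.4 m/s

15.4 m/s


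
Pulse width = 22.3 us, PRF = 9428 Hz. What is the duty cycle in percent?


DC = 22.3e-6 * 9428 * 100 = 21.02%

21.02%


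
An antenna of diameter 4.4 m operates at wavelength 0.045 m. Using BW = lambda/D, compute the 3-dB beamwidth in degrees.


BW_rad = 0.045 / 4.4 = 0.010227
BW_deg = 0.59 degrees

0.59 degrees


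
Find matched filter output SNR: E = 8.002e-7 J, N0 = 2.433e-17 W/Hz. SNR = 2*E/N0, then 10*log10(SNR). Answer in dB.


SNR_lin = 2 * 8.002e-7 / 2.433e-17 = 6.578e10
SNR_dB = 10*log10(6.578e10) = 108.2 dB

108.2 dB


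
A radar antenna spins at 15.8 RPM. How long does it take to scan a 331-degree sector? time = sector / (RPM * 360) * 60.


t = 331 / (15.8 * 360) * 60 = 3.49 s

3.49 s


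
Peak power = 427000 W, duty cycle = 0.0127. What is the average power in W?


P_avg = 427000 * 0.0127 = 5422.9 W

5422.9 W


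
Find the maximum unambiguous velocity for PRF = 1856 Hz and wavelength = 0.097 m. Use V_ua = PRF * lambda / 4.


V_ua = 1856 * 0.097 / 4 = 45.0 m/s

45.0 m/s


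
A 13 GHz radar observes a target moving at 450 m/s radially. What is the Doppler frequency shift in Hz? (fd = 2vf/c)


fd = 2 * 450 * 13000000000.0 / 3e8 = 39000.0 Hz

39000.0 Hz


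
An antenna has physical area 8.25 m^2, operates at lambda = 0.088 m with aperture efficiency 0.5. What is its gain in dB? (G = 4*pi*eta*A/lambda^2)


G_linear = 4*pi*0.5*8.25/0.088^2 = 6693.73
G_dB = 10*log10(6693.73) = 38.3 dB

38.3 dB


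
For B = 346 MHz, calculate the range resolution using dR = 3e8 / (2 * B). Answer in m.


dR = 3e8 / (2 * 346000000.0) = 0.43 m

0.43 m


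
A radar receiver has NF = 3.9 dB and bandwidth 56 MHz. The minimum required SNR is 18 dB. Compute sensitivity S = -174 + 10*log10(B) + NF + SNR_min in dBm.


10*log10(56000000.0) = 77.48
S = -174 + 77.48 + 3.9 + 18 = -74.6 dBm

-74.6 dBm


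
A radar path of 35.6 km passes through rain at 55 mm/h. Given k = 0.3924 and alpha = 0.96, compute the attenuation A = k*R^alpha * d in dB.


gamma = 0.3924 * 55^0.96 = 18.385573 dB/km
A = 18.385573 * 35.6 = 654.53 dB

654.53 dB


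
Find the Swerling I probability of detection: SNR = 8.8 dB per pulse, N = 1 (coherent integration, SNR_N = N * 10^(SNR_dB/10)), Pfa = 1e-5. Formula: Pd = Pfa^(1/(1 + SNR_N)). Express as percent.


SNR_lin = 10^(8.8/10) = 7.58578
SNR_N = 1 * 7.58578 = 7.58578
1/(1 + SNR_N) = 1/8.58578 = 0.1164717
Pd = (1e-5)^0.1164717 = 0.2616
Pd = 26.2%

26.2%


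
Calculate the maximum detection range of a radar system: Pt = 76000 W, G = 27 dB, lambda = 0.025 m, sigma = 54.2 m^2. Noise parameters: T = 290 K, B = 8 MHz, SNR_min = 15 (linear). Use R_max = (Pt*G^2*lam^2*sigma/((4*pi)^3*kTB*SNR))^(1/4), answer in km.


G_lin = 10^(27/10) = 501.187234
R^4 = 76000 * 501.187234^2 * 0.025^2 * 54.2 / ((4*pi)^3 * 1.38e-23 * 290 * 8000000.0 * 15)
R^4 = 6.78586e17 m^4
R_max = (6.78586e17)^(1/4) = 28701.3 m = 28.7 km

28.7 km


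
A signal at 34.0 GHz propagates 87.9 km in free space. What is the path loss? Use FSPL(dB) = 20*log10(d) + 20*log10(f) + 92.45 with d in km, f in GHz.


20*log10(87.9) = 38.88
20*log10(34.0) = 30.63
FSPL = 162.0 dB

162.0 dB


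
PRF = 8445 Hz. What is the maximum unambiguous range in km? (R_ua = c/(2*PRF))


R_ua = 3e8 / (2 * 8445) = 17762.0 m = 17.8 km

17.8 km


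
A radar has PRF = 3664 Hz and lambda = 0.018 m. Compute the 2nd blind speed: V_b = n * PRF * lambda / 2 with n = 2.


V_blind = 2 * 3664 * 0.018 / 2 = 66.0 m/s

66.0 m/s


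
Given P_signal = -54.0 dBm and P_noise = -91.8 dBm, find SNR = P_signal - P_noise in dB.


SNR = -54.0 - (-91.8) = 37.8 dB

37.8 dB


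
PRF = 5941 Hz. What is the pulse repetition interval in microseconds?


PRI = 1/5941 = 0.0001683218 s = 168.3 us

168.3 us


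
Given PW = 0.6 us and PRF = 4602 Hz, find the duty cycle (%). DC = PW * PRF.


DC = 0.6e-6 * 4602 * 100 = 0.28%

0.28%


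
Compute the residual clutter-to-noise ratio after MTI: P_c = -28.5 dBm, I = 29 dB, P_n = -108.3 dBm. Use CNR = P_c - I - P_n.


CNR = -28.5 - 29 - (-108.3) = 50.8 dB

50.8 dB


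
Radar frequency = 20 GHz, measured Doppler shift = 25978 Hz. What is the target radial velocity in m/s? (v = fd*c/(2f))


v = 25978 * 3e8 / (2 * 20000000000.0) = 194.8 m/s

194.8 m/s


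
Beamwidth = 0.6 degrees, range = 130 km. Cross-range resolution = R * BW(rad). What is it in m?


BW_rad = 0.010471976
CR = 130000 * 0.010471976 = 1361.4 m

1361.4 m


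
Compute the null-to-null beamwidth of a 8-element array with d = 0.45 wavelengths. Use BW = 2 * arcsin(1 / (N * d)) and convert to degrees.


1/(N*d) = 1/(8*0.45) = 0.277778
BW = 2*arcsin(0.277778) = 32.3 degrees

32.3 degrees


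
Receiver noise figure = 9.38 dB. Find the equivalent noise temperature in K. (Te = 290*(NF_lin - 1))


NF_lin = 10^(9.38/10) = 8.669619
Te = 290 * (8.669619 - 1) = 2224.2 K

2224.2 K


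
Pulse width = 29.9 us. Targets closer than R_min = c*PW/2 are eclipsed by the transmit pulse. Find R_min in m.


R_min = 3e8 * 29.9e-6 / 2 = 4485.0 m

4485.0 m


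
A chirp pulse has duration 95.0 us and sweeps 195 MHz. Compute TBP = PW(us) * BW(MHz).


TBP = 95.0 * 195 = 18525.0

18525.0


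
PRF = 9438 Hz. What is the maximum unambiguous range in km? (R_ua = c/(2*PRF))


R_ua = 3e8 / (2 * 9438) = 15893.2 m = 15.9 km

15.9 km


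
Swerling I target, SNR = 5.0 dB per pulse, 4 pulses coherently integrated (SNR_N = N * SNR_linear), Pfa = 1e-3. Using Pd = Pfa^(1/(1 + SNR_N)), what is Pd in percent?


SNR_lin = 10^(5.0/10) = 3.16228
SNR_N = 4 * 3.16228 = 12.64912
1/(1 + SNR_N) = 1/13.64912 = 0.0732648
Pd = (1e-3)^0.0732648 = 0.60284
Pd = 60.3%

60.3%


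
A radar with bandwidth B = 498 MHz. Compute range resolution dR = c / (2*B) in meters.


dR = 3e8 / (2 * 498000000.0) = 0.3 m

0.3 m


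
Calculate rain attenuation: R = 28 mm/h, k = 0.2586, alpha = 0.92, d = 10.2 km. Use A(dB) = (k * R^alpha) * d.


gamma = 0.2586 * 28^0.92 = 5.546435 dB/km
A = 5.546435 * 10.2 = 56.57 dB

56.57 dB


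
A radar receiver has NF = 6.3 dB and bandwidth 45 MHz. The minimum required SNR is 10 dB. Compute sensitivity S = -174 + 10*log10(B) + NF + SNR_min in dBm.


10*log10(45000000.0) = 76.53
S = -174 + 76.53 + 6.3 + 10 = -81.2 dBm

-81.2 dBm


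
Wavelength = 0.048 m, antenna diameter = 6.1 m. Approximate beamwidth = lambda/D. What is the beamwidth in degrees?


BW_rad = 0.048 / 6.1 = 0.007869
BW_deg = 0.45 degrees

0.45 degrees


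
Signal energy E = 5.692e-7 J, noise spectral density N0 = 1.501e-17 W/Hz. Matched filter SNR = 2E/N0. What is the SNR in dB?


SNR_lin = 2 * 5.692e-7 / 1.501e-17 = 7.584e10
SNR_dB = 10*log10(7.584e10) = 108.8 dB

108.8 dB


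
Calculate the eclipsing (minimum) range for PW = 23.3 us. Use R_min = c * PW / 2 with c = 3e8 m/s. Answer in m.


R_min = 3e8 * 23.3e-6 / 2 = 3495.0 m

3495.0 m


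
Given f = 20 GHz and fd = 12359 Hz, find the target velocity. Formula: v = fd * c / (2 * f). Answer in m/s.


v = 12359 * 3e8 / (2 * 20000000000.0) = 92.7 m/s

92.7 m/s


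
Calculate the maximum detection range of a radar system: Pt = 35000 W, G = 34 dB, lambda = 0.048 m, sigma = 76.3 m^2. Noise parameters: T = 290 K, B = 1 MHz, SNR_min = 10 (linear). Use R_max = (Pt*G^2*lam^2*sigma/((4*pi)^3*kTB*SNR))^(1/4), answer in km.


G_lin = 10^(34/10) = 2511.886432
R^4 = 35000 * 2511.886432^2 * 0.048^2 * 76.3 / ((4*pi)^3 * 1.38e-23 * 290 * 1000000.0 * 10)
R^4 = 4.88842e20 m^4
R_max = (4.88842e20)^(1/4) = 148693.5 m = 148.7 km

148.7 km


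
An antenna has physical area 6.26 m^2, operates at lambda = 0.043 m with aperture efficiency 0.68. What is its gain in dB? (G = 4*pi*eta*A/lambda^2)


G_linear = 4*pi*0.68*6.26/0.043^2 = 28930.52
G_dB = 10*log10(28930.52) = 44.6 dB

44.6 dB


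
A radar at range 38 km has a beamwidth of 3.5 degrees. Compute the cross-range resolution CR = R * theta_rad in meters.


BW_rad = 0.061086524
CR = 38000 * 0.061086524 = 2321.3 m

2321.3 m


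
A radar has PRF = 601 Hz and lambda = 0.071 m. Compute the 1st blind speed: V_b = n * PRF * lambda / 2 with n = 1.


V_blind = 1 * 601 * 0.071 / 2 = 21.3 m/s

21.3 m/s


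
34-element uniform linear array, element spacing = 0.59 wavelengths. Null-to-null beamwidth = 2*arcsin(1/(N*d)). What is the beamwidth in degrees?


1/(N*d) = 1/(34*0.59) = 0.04985
BW = 2*arcsin(0.04985) = 5.7 degrees

5.7 degrees


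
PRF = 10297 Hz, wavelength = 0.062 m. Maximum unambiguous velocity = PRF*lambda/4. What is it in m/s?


V_ua = 10297 * 0.062 / 4 = 159.6 m/s

159.6 m/s


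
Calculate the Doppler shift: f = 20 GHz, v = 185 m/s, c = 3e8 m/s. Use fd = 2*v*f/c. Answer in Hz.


fd = 2 * 185 * 20000000000.0 / 3e8 = 24666.7 Hz

24666.7 Hz


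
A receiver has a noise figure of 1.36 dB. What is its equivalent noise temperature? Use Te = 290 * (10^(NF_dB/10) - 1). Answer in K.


NF_lin = 10^(1.36/10) = 1.367729
Te = 290 * (1.367729 - 1) = 106.6 K

106.6 K


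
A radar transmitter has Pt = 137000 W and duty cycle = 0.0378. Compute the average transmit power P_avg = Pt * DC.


P_avg = 137000 * 0.0378 = 5178.6 W

5178.6 W


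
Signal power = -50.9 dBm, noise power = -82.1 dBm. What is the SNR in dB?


SNR = -50.9 - (-82.1) = 31.2 dB

31.2 dB


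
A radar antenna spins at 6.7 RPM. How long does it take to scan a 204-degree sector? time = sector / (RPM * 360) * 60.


t = 204 / (6.7 * 360) * 60 = 5.07 s

5.07 s


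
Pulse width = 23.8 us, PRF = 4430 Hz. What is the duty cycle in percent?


DC = 23.8e-6 * 4430 * 100 = 10.54%

10.54%


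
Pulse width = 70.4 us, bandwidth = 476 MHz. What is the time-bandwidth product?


TBP = 70.4 * 476 = 33510.4

33510.4


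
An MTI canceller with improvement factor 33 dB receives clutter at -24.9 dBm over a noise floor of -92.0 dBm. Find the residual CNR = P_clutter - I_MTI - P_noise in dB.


CNR = -24.9 - 33 - (-92.0) = 34.1 dB

34.1 dB


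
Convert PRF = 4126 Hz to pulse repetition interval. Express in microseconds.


PRI = 1/4126 = 0.0002423655 s = 242.4 us

242.4 us


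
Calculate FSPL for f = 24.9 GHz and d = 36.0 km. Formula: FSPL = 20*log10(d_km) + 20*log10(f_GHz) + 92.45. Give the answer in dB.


20*log10(36.0) = 31.13
20*log10(24.9) = 27.92
FSPL = 151.5 dB

151.5 dB


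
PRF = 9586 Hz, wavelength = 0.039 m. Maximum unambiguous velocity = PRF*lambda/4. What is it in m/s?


V_ua = 9586 * 0.039 / 4 = 93.5 m/s

93.5 m/s


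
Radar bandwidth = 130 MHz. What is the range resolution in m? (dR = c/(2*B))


dR = 3e8 / (2 * 130000000.0) = 1.15 m

1.15 m


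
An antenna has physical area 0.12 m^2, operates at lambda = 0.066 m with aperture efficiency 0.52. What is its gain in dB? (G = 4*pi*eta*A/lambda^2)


G_linear = 4*pi*0.52*0.12/0.066^2 = 180.01
G_dB = 10*log10(180.01) = 22.6 dB

22.6 dB


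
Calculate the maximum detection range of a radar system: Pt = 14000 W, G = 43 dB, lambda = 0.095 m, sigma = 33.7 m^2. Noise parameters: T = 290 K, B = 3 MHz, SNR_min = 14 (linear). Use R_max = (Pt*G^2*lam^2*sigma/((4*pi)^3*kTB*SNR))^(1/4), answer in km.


G_lin = 10^(43/10) = 19952.62315
R^4 = 14000 * 19952.62315^2 * 0.095^2 * 33.7 / ((4*pi)^3 * 1.38e-23 * 290 * 3000000.0 * 14)
R^4 = 5.08217e21 m^4
R_max = (5.08217e21)^(1/4) = 267000.6 m = 267.0 km

267.0 km


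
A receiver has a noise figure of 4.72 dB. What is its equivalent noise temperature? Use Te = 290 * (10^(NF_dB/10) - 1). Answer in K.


NF_lin = 10^(4.72/10) = 2.964831
Te = 290 * (2.964831 - 1) = 569.8 K

569.8 K


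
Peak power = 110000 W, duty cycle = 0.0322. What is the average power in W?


P_avg = 110000 * 0.0322 = 3542.0 W

3542.0 W


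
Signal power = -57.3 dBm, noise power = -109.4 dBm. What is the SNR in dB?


SNR = -57.3 - (-109.4) = 52.1 dB

52.1 dB


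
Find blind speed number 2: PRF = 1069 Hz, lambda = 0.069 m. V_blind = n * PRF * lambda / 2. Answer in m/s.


V_blind = 2 * 1069 * 0.069 / 2 = 73.8 m/s

73.8 m/s


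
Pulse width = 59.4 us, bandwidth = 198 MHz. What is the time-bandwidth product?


TBP = 59.4 * 198 = 11761.2

11761.2


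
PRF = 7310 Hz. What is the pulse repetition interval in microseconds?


PRI = 1/7310 = 0.0001367989 s = 136.8 us

136.8 us


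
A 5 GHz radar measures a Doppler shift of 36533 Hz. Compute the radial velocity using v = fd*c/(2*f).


v = 36533 * 3e8 / (2 * 5000000000.0) = 1096.0 m/s

1096.0 m/s


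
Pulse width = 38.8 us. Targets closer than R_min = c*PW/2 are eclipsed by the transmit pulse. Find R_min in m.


R_min = 3e8 * 38.8e-6 / 2 = 5820.0 m

5820.0 m


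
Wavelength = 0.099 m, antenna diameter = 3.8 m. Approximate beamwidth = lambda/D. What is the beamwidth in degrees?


BW_rad = 0.099 / 3.8 = 0.026053
BW_deg = 1.49 degrees

1.49 degrees


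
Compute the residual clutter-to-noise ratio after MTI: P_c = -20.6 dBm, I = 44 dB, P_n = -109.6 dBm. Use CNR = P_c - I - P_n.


CNR = -20.6 - 44 - (-109.6) = 45.0 dB

45.0 dB


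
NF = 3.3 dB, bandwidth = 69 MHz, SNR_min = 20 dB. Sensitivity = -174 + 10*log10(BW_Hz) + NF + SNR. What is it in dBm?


10*log10(69000000.0) = 78.39
S = -174 + 78.39 + 3.3 + 20 = -72.3 dBm

-72.3 dBm


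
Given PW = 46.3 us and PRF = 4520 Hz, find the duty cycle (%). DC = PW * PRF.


DC = 46.3e-6 * 4520 * 100 = 20.93%

20.93%


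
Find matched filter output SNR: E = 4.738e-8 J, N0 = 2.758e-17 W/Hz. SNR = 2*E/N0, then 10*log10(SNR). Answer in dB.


SNR_lin = 2 * 4.738e-8 / 2.758e-17 = 3.436e9
SNR_dB = 10*log10(3.436e9) = 95.4 dB

95.4 dB


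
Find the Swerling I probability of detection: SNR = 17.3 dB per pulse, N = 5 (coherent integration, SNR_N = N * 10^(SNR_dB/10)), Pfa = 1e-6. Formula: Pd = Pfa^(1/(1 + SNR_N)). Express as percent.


SNR_lin = 10^(17.3/10) = 53.70318
SNR_N = 5 * 53.70318 = 268.5159
1/(1 + SNR_N) = 1/269.5159 = 0.0037104
Pd = (1e-6)^0.0037104 = 0.95003
Pd = 95.0%

95.0%


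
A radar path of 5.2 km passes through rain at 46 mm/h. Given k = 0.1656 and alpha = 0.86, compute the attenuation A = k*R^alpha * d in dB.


gamma = 0.1656 * 46^0.86 = 4.456892 dB/km
A = 4.456892 * 5.2 = 23.18 dB

23.18 dB


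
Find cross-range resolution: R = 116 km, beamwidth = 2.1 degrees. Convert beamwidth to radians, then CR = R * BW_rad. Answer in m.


BW_rad = 0.036651914
CR = 116000 * 0.036651914 = 4251.6 m

4251.6 m


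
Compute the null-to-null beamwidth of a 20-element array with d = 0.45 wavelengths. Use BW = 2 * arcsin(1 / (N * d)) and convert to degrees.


1/(N*d) = 1/(20*0.45) = 0.111111
BW = 2*arcsin(0.111111) = 12.8 degrees

12.8 degrees


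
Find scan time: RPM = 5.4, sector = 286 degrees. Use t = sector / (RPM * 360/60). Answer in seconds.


t = 286 / (5.4 * 360) * 60 = 8.83 s

8.83 s


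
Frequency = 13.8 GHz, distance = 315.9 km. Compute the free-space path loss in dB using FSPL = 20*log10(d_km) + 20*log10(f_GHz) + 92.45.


20*log10(315.9) = 49.99
20*log10(13.8) = 22.8
FSPL = 165.2 dB

165.2 dB


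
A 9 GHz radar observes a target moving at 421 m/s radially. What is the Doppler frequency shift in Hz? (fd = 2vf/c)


fd = 2 * 421 * 9000000000.0 / 3e8 = 25260.0 Hz

25260.0 Hz


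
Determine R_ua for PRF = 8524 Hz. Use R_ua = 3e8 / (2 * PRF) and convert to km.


R_ua = 3e8 / (2 * 8524) = 17597.4 m = 17.6 km

17.6 km


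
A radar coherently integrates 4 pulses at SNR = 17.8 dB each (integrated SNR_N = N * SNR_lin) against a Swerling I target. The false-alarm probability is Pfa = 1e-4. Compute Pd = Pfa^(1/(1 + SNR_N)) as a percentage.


SNR_lin = 10^(17.8/10) = 60.25596
SNR_N = 4 * 60.25596 = 241.02384
1/(1 + SNR_N) = 1/242.02384 = 0.0041318
Pd = (1e-4)^0.0041318 = 0.96266
Pd = 96.3%

96.3%


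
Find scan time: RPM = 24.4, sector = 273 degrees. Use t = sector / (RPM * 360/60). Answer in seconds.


t = 273 / (24.4 * 360) * 60 = 1.86 s

1.86 s


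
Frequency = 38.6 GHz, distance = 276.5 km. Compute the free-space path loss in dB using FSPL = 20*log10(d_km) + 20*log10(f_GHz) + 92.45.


20*log10(276.5) = 48.83
20*log10(38.6) = 31.73
FSPL = 173.0 dB

173.0 dB


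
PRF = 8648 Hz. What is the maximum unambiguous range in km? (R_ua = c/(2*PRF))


R_ua = 3e8 / (2 * 8648) = 17345.1 m = 17.3 km

17.3 km


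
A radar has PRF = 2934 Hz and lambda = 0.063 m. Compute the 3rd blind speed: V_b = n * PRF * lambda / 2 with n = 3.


V_blind = 3 * 2934 * 0.063 / 2 = 277.3 m/s

277.3 m/s


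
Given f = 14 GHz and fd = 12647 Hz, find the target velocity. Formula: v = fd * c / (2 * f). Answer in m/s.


v = 12647 * 3e8 / (2 * 14000000000.0) = 135.5 m/s

135.5 m/s


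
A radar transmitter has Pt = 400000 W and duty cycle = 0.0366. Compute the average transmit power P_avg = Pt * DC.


P_avg = 400000 * 0.0366 = 14640.0 W

14640.0 W


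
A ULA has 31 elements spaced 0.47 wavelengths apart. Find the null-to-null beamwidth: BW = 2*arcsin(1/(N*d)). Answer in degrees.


1/(N*d) = 1/(31*0.47) = 0.068634
BW = 2*arcsin(0.068634) = 7.9 degrees

7.9 degrees


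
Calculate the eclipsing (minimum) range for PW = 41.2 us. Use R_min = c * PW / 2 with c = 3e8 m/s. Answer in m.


R_min = 3e8 * 41.2e-6 / 2 = 6180.0 m

6180.0 m


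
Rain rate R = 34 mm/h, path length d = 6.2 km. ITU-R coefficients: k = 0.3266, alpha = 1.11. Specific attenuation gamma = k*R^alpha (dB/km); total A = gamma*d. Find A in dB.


gamma = 0.3266 * 34^1.11 = 16.366574 dB/km
A = 16.366574 * 6.2 = 101.47 dB

101.47 dB


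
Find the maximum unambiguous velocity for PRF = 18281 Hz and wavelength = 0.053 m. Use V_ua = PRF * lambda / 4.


V_ua = 18281 * 0.053 / 4 = 242.2 m/s

242.2 m/s


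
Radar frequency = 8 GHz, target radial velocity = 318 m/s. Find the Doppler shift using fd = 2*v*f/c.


fd = 2 * 318 * 8000000000.0 / 3e8 = 16960.0 Hz

16960.0 Hz


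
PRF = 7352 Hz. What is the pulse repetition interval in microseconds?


PRI = 1/7352 = 0.0001360174 s = 136.0 us

136.0 us


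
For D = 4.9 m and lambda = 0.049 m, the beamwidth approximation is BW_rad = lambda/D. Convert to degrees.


BW_rad = 0.049 / 4.9 = 0.01
BW_deg = 0.57 degrees

0.57 degrees


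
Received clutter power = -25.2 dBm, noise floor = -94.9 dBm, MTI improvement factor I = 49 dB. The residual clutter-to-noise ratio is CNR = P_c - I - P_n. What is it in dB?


CNR = -25.2 - 49 - (-94.9) = 20.7 dB

20.7 dB


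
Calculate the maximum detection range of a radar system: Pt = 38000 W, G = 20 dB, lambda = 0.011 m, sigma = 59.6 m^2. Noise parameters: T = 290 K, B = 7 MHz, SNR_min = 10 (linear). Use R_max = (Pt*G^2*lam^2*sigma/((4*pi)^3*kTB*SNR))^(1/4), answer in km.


G_lin = 10^(20/10) = 100.0
R^4 = 38000 * 100.0^2 * 0.011^2 * 59.6 / ((4*pi)^3 * 1.38e-23 * 290 * 7000000.0 * 10)
R^4 = 4.92959e15 m^4
R_max = (4.92959e15)^(1/4) = 8379.2 m = 8.4 km

8.4 km


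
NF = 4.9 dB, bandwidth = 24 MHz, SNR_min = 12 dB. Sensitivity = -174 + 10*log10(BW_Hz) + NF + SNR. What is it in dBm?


10*log10(24000000.0) = 73.8
S = -174 + 73.8 + 4.9 + 12 = -83.3 dBm

-83.3 dBm


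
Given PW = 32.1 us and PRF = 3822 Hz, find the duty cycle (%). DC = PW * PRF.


DC = 32.1e-6 * 3822 * 100 = 12.27%

12.27%


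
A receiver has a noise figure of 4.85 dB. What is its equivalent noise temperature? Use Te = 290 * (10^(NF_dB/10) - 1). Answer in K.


NF_lin = 10^(4.85/10) = 3.054921
Te = 290 * (3.054921 - 1) = 595.9 K

595.9 K


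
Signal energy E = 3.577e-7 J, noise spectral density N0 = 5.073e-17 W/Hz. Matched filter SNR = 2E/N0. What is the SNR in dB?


SNR_lin = 2 * 3.577e-7 / 5.073e-17 = 1.41e10
SNR_dB = 10*log10(1.41e10) = 101.5 dB

101.5 dB


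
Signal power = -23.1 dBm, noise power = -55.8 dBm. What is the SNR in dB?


SNR = -23.1 - (-55.8) = 32.7 dB

32.7 dB


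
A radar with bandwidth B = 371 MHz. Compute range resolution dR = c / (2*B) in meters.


dR = 3e8 / (2 * 371000000.0) = 0.4 m

0.4 m


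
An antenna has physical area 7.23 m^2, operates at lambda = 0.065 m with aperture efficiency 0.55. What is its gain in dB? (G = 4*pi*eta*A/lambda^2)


G_linear = 4*pi*0.55*7.23/0.065^2 = 11827.26
G_dB = 10*log10(11827.26) = 40.7 dB

40.7 dB


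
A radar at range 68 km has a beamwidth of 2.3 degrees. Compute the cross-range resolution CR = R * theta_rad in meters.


BW_rad = 0.040142573
CR = 68000 * 0.040142573 = 2729.7 m

2729.7 m


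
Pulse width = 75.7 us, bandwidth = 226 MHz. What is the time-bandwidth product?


TBP = 75.7 * 226 = 17108.2

17108.2


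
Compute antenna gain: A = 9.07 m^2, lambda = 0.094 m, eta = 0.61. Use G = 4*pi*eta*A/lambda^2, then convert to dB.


G_linear = 4*pi*0.61*9.07/0.094^2 = 7868.49
G_dB = 10*log10(7868.49) = 39.0 dB

39.0 dB


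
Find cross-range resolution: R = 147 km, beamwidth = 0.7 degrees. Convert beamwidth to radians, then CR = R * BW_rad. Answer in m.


BW_rad = 0.012217305
CR = 147000 * 0.012217305 = 1795.9 m

1795.9 m


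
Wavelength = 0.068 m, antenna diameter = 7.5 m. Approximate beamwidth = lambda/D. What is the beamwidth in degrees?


BW_rad = 0.068 / 7.5 = 0.009067
BW_deg = 0.52 degrees

0.52 degrees


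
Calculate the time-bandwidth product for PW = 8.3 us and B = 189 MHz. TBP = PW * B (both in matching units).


TBP = 8.3 * 189 = 1568.7

1568.7


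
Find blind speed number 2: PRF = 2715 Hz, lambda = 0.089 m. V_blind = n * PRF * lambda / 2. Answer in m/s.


V_blind = 2 * 2715 * 0.089 / 2 = 241.6 m/s

241.6 m/s


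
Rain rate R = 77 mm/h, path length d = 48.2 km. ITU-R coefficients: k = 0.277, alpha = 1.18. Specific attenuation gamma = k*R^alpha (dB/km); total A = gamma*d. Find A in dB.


gamma = 0.277 * 77^1.18 = 46.61641 dB/km
A = 46.61641 * 48.2 = 2246.91 dB

2246.91 dB


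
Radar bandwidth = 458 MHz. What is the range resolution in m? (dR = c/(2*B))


dR = 3e8 / (2 * 458000000.0) = 0.33 m

0.33 m


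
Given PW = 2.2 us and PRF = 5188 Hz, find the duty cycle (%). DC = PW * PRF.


DC = 2.2e-6 * 5188 * 100 = 1.14%

1.14%


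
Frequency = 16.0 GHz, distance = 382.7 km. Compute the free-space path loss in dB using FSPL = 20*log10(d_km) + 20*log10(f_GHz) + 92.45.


20*log10(382.7) = 51.66
20*log10(16.0) = 24.08
FSPL = 168.2 dB

168.2 dB


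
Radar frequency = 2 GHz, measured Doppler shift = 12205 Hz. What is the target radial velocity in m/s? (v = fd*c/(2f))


v = 12205 * 3e8 / (2 * 2000000000.0) = 915.4 m/s

915.4 m/s


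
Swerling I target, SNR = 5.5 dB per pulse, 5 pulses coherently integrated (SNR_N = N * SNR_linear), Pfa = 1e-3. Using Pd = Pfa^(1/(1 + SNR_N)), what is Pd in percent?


SNR_lin = 10^(5.5/10) = 3.54813
SNR_N = 5 * 3.54813 = 17.74065
1/(1 + SNR_N) = 1/18.74065 = 0.0533599
Pd = (1e-3)^0.0533599 = 0.6917
Pd = 69.2%

69.2%


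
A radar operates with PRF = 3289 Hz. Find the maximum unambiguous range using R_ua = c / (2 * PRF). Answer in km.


R_ua = 3e8 / (2 * 3289) = 45606.6 m = 45.6 km

45.6 km


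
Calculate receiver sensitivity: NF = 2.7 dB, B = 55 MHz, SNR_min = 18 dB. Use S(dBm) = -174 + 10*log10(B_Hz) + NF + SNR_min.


10*log10(55000000.0) = 77.4
S = -174 + 77.4 + 2.7 + 18 = -75.9 dBm

-75.9 dBm
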